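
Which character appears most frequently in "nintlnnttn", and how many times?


Input: 'nintlnnttn'
Operation: tally each character
Counts: 'i':1, 'l':1, 'n':5, 't':3
Maximum: 'n' appears 5 times


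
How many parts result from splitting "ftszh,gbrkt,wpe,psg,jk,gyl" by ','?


Input string: 'ftszh,gbrkt,wpe,psg,jk,gyl'
Delimiter: ','
Split result: 'ftszh', 'gbrkt', 'wpe', 'psg', 'jk', 'gyl'
Number of parts: 6


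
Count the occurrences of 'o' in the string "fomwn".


Input string: 'fomwn'
Target character: 'o'
Scan each position: s[1]='o'
Matches found at indices: 1
Total: 1


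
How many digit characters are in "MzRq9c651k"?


Input string: 'MzRq9c651k'
Operation: count digit characters (0-9)
Scan: 'M', 'z', 'R', 'q', '9'(digit), 'c', '6'(digit), '5'(digit), '1'(digit), 'k'
Digits found: 4
Result: 4


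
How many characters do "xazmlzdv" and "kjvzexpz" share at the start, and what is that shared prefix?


String 1: 'xazmlzdv'
String 2: 'kjvzexpz'
Compare position by position:
pos 0: 'x' vs 'k' differ -> stop
Longest common prefix: "" (length 0)


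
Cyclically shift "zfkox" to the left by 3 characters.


Input: 'zfkox', shift = 3
Operation: split at index 3 and swap parts
Front part s[0:3] = 'zfk'
Back part s[3:] = 'ox'
Rotated = back + front = 'ox' + 'zfk'
Result: oxzfk


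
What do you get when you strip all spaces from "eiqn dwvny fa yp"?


Input string: 'eiqn dwvny fa yp'
Operation: remove all spaces
Words: 'eiqn', 'dwvny', 'fa', 'yp'
Join without spaces: eiqndwvnyfayp


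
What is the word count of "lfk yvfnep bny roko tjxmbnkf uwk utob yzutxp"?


Input string: 'lfk yvfnep bny roko tjxmbnkf uwk utob yzutxp'
Operation: split by spaces
Words found: 'lfk', 'yvfnep', 'bny', 'roko', 'tjxmbnkf', 'uwk', 'utob', 'yzutxp'
Word count: 8


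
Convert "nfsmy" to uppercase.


Input string: 'nfsmy'
Operation: convert each letter to uppercase
Mapping: 'n'->'N', 'f'->'F', 's'->'S', 'm'->'M', 'y'->'Y'
Result: NFSMY


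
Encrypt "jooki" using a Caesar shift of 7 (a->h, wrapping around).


Input: 'jooki', shift = 7
Operation: for each letter, (position + 7) mod 26
Mapping: 'j'(9+7=16)->'q', 'o'(14+7=21)->'v', 'o'(14+7=21)->'v', 'k'(10+7=17)->'r', 'i'(8+7=15)->'p'
Result: qvvrp


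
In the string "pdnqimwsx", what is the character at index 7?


Input string: 'pdnqimwsx'
Operation: get character at index 7
Index mapping: s[0]='p', s[1]='d', s[2]='n', s[3]='q', s[4]='i', s[5]='m', s[6]='w', s[7]='s'
Result: 's'


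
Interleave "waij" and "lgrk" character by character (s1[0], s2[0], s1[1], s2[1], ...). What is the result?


String 1: 'waij'
String 2: 'lgrk'
Operation: alternate characters
Pairs: 'w'+'l', 'a'+'g', 'i'+'r', 'j'+'k'
Result: wlagirjk


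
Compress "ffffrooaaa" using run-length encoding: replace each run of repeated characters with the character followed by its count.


Input: 'ffffrooaaa'
Operation: identify consecutive runs
Runs: 'ffff' -> f4, 'r' -> r1, 'oo' -> o2, 'aaa' -> a3
Encoded: f4r1o2a3


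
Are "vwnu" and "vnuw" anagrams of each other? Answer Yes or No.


String 1: 'vwnu' -> sorted: 'nuvw'
String 2: 'vnuw' -> sorted: 'nuvw'
Compare sorted forms: 'nuvw' == 'nuvw'
Anagram: Yes


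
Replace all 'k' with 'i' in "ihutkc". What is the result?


Input string: 'ihutkc'
Operation: replace 'k' with 'i'
Positions of 'k': 4
After replacement: ihutic


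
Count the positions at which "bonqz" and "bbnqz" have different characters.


String 1: 'bonqz'
String 2: 'bbnqz'
Compare each position: pos 0: 'b'=='b', pos 1: 'o'!='b', pos 2: 'n'=='n', pos 3: 'q'=='q', pos 4: 'z'=='z'
Differing positions: 1
Hamming distance: 1


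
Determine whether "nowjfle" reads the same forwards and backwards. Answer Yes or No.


Input string: 'nowjfle'
Reversed: 'elfjwon'
Compare pairs: s[0]='n' vs s[6]='e' (mismatch), s[1]='o' vs s[5]='l' (mismatch), s[2]='w' vs s[4]='f' (mismatch)
Palindrome: No


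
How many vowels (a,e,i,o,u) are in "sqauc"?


Input string: 'sqauc'
Operation: count vowels (a, e, i, o, u)
Scan: s[0]='s', s[1]='q', s[2]='a' (vowel), s[3]='u' (vowel), s[4]='c'
Vowels found: 2
Result: 2


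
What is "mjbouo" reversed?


Input string: 'mjbouo'
Operation: reverse character order
Original order: 'm' -> 'j' -> 'b' -> 'o' -> 'u' -> 'o'
Reversed order: 'o' -> 'u' -> 'o' -> 'b' -> 'j' -> 'm'
Result: ouobjm


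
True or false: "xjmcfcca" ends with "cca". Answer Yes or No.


Input string: 'xjmcfcca'
Suffix to check: 'cca'
Last 3 characters of input: 'cca'
Match: True
Result: Yes


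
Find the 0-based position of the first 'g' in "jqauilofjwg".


Input string: 'jqauilofjwg'
Target: 'g'
Scanning left to right: s[0]='j', s[1]='q', s[2]='a', s[3]='u', s[4]='i', s[5]='l', s[6]='o', s[7]='f', s[8]='j', s[9]='w', s[10]='g'
First match at index: 10


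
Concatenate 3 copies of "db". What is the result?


Input string: 'db'
Operation: repeat 3 times
Concatenation: 'db' + 'db' + 'db'
Result: dbdbdb


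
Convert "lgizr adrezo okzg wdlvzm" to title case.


Input string: 'lgizr adrezo okzg wdlvzm'
Operation: capitalize first letter of each word
Word transformations: 'lgizr'->'Lgizr', 'adrezo'->'Adrezo', 'okzg'->'Okzg', 'wdlvzm'->'Wdlvzm'
Result: Lgizr Adrezo Okzg Wdlvzm


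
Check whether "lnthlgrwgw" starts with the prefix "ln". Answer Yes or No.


Input string: 'lnthlgrwgw'
Prefix to check: 'ln'
First 2 characters of input: 'ln'
Match: True
Result: Yes


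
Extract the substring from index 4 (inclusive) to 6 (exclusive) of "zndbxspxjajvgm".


Input string: 'zndbxspxjajvgm'
Operation: slice [4:6]
Extract characters: s[4]='x', s[5]='s'
Result: xs


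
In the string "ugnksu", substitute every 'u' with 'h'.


Input string: 'ugnksu'
Operation: replace 'u' with 'h'
Positions of 'u': 0, 5
After replacement: hgnksh


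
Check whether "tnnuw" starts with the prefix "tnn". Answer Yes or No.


Input string: 'tnnuw'
Prefix to check: 'tnn'
First 3 characters of input: 'tnn'
Match: True
Result: Yes


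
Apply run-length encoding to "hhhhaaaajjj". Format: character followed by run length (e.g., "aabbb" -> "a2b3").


Input: 'hhhhaaaajjj'
Operation: identify consecutive runs
Runs: 'hhhh' -> h4, 'aaaa' -> a4, 'jjj' -> j3
Encoded: h4a4j3


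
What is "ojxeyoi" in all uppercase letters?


Input string: 'ojxeyoi'
Operation: convert each letter to uppercase
Mapping: 'o'->'O', 'j'->'J', 'x'->'X', 'e'->'E', 'y'->'Y', 'o'->'O', 'i'->'I'
Result: OJXEYOI


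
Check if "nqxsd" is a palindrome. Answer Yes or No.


Input string: 'nqxsd'
Reversed: 'dsxqn'
Compare pairs: s[0]='n' vs s[4]='d' (mismatch), s[1]='q' vs s[3]='s' (mismatch)
Palindrome: No


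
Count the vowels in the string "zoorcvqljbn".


Input string: 'zoorcvqljbn'
Operation: count vowels (a, e, i, o, u)
Scan: s[0]='z', s[1]='o' (vowel), s[2]='o' (vowel), s[3]='r', s[4]='c', s[5]='v', s[6]='q', s[7]='l', s[8]='j', s[9]='b', s[10]='n'
Vowels found: 2
Result: 2


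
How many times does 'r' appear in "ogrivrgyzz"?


Input string: 'ogrivrgyzz'
Target character: 'r'
Scan each position: s[2]='r', s[5]='r'
Matches found at indices: 2, 5
Total: 2


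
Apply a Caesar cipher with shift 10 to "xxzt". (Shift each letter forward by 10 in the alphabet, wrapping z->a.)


Input: 'xxzt', shift = 10
Operation: for each letter, (position + 10) mod 26
Mapping: 'x'(23+10=33, 33 mod 26=7)->'h', 'x'(23+10=33, 33 mod 26=7)->'h', 'z'(25+10=35, 35 mod 26=9)->'j', 't'(19+10=29, 29 mod 26=3)->'d'
Result: hhjd


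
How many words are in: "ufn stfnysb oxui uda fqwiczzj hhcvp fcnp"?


Input string: 'ufn stfnysb oxui uda fqwiczzj hhcvp fcnp'
Operation: split by spaces
Words found: 'ufn', 'stfnysb', 'oxui', 'uda', 'fqwiczzj', 'hhcvp', 'fcnp'
Word count: 7


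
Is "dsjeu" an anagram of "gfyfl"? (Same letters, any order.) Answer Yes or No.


String 1: 'gfyfl' -> sorted: 'ffgly'
String 2: 'dsjeu' -> sorted: 'dejsu'
Compare sorted forms: 'ffgly' != 'dejsu'
Anagram: No


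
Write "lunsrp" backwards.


Input string: 'lunsrp'
Operation: reverse character order
Original order: 'l' -> 'u' -> 'n' -> 's' -> 'r' -> 'p'
Reversed order: 'p' -> 'r' -> 's' -> 'n' -> 'u' -> 'l'
Result: prsnul


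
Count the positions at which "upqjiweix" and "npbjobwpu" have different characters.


String 1: 'upqjiweix'
String 2: 'npbjobwpu'
Compare each position: pos 0: 'u'!='n', pos 1: 'p'=='p', pos 2: 'q'!='b', pos 3: 'j'=='j', pos 4: 'i'!='o', pos 5: 'w'!='b', pos 6: 'e'!='w', pos 7: 'i'!='p', pos 8: 'x'!='u'
Differing positions: 7
Hamming distance: 7


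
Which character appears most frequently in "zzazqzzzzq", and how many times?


Input: 'zzazqzzzzq'
Operation: tally each character
Counts: 'a':1, 'q':2, 'z':7
Maximum: 'z' appears 7 times


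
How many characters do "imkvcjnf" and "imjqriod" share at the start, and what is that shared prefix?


String 1: 'imkvcjnf'
String 2: 'imjqriod'
Compare position by position:
pos 0: 'i' vs 'i' match
pos 1: 'm' vs 'm' match
pos 2: 'k' vs 'j' differ -> stop
Longest common prefix: "im" (length 2)


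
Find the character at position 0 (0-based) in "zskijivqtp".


Input string: 'zskijivqtp'
Operation: get character at index 0
Index mapping: s[0]='z'
Result: 'z'


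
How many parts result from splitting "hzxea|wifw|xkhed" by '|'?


Input string: 'hzxea|wifw|xkhed'
Delimiter: '|'
Split result: 'hzxea', 'wifw', 'xkhed'
Number of parts: 3


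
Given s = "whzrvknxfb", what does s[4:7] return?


Input string: 'whzrvknxfb'
Operation: slice [4:7]
Extract characters: s[4]='v', s[5]='k', s[6]='n'
Result: vkn


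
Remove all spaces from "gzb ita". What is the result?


Input string: 'gzb ita'
Operation: remove all spaces
Words: 'gzb', 'ita'
Join without spaces: gzbita


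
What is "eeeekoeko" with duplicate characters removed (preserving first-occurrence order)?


Input: 'eeeekoeko'
Operation: keep first occurrence of each character
Scan: s[0]='e' new -> keep; s[1]='e' seen -> skip; s[2]='e' seen -> skip; s[3]='e' seen -> skip; s[4]='k' new -> keep; s[5]='o' new -> keep; s[6]='e' seen -> skip; s[7]='k' seen -> skip; s[8]='o' seen -> skip
Result: eko


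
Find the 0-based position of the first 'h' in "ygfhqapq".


Input string: 'ygfhqapq'
Target: 'h'
Scanning left to right: s[0]='y', s[1]='g', s[2]='f', s[3]='h'
First match at index: 3


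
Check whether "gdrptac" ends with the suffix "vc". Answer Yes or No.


Input string: 'gdrptac'
Suffix to check: 'vc'
Last 2 characters of input: 'ac'
Match: False
Result: No


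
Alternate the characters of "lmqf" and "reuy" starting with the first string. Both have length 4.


String 1: 'lmqf'
String 2: 'reuy'
Operation: alternate characters
Pairs: 'l'+'r', 'm'+'e', 'q'+'u', 'f'+'y'
Result: lrmequfy


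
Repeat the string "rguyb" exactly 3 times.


Input string: 'rguyb'
Operation: repeat 3 times
Concatenation: 'rguyb' + 'rguyb' + 'rguyb'
Result: rguybrguybrguyb


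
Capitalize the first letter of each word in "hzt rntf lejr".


Input string: 'hzt rntf lejr'
Operation: capitalize first letter of each word
Word transformations: 'hzt'->'Hzt', 'rntf'->'Rntf', 'lejr'->'Lejr'
Result: Hzt Rntf Lejr


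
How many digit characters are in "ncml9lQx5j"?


Input string: 'ncml9lQx5j'
Operation: count digit characters (0-9)
Scan: 'n', 'c', 'm', 'l', '9'(digit), 'l', 'Q', 'x', '5'(digit), 'j'
Digits found: 2
Result: 2


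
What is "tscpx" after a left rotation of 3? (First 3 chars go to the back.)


Input: 'tscpx', shift = 3
Operation: split at index 3 and swap parts
Front part s[0:3] = 'tsc'
Back part s[3:] = 'px'
Rotated = back + front = 'px' + 'tsc'
Result: pxtsc


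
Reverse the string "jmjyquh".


Input string: 'jmjyquh'
Operation: reverse character order
Original order: 'j' -> 'm' -> 'j' -> 'y' -> 'q' -> 'u' -> 'h'
Reversed order: 'h' -> 'u' -> 'q' -> 'y' -> 'j' -> 'm' -> 'j'
Result: huqyjmj


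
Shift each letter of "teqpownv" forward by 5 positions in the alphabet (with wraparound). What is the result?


Input: 'teqpownv', shift = 5
Operation: for each letter, (position + 5) mod 26
Mapping: 't'(19+5=24)->'y', 'e'(4+5=9)->'j', 'q'(16+5=21)->'v', 'p'(15+5=20)->'u', 'o'(14+5=19)->'t', 'w'(22+5=27, 27 mod 26=1)->'b', 'n'(13+5=18)->'s', 'v'(21+5=26, 26 mod 26=0)->'a'
Result: yjvutbsa


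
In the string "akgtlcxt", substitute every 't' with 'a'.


Input string: 'akgtlcxt'
Operation: replace 't' with 'a'
Positions of 't': 3, 7
After replacement: akgalcxa


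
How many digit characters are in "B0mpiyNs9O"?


Input string: 'B0mpiyNs9O'
Operation: count digit characters (0-9)
Scan: 'B', '0'(digit), 'm', 'p', 'i', 'y', 'N', 's', '9'(digit), 'O'
Digits found: 2
Result: 2


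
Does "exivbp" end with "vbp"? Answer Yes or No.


Input string: 'exivbp'
Suffix to check: 'vbp'
Last 3 characters of input: 'vbp'
Match: True
Result: Yes


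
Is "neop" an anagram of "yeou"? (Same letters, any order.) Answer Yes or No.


String 1: 'yeou' -> sorted: 'eouy'
String 2: 'neop' -> sorted: 'enop'
Compare sorted forms: 'eouy' != 'enop'
Anagram: No


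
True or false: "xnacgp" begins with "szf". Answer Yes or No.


Input string: 'xnacgp'
Prefix to check: 'szf'
First 3 characters of input: 'xna'
Match: False
Result: No


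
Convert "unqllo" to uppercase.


Input string: 'unqllo'
Operation: convert each letter to uppercase
Mapping: 'u'->'U', 'n'->'N', 'q'->'Q', 'l'->'L', 'l'->'L', 'o'->'O'
Result: UNQLLO


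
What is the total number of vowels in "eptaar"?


Input string: 'eptaar'
Operation: count vowels (a, e, i, o, u)
Scan: s[0]='e' (vowel), s[1]='p', s[2]='t', s[3]='a' (vowel), s[4]='a' (vowel), s[5]='r'
Vowels found: 3
Result: 3


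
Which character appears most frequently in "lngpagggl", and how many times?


Input: 'lngpagggl'
Operation: tally each character
Counts: 'a':1, 'g':4, 'l':2, 'n':1, 'p':1
Maximum: 'g' appears 4 times


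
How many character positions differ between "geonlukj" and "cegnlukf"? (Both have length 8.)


String 1: 'geonlukj'
String 2: 'cegnlukf'
Compare each position: pos 0: 'g'!='c', pos 1: 'e'=='e', pos 2: 'o'!='g', pos 3: 'n'=='n', pos 4: 'l'=='l', pos 5: 'u'=='u', pos 6: 'k'=='k', pos 7: 'j'!='f'
Differing positions: 3
Hamming distance: 3


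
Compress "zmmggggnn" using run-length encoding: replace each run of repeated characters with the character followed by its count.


Input: 'zmmggggnn'
Operation: identify consecutive runs
Runs: 'z' -> z1, 'mm' -> m2, 'gggg' -> g4, 'nn' -> n2
Encoded: z1m2g4n2


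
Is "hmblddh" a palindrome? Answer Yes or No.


Input string: 'hmblddh'
Reversed: 'hddlbmh'
Compare pairs: s[0]='h' vs s[6]='h' (match), s[1]='m' vs s[5]='d' (mismatch), s[2]='b' vs s[4]='d' (mismatch)
Palindrome: No


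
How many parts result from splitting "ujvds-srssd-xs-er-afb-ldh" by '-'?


Input string: 'ujvds-srssd-xs-er-afb-ldh'
Delimiter: '-'
Split result: 'ujvds', 'srssd', 'xs', 'er', 'afb', 'ldh'
Number of parts: 6


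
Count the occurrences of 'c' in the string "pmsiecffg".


Input string: 'pmsiecffg'
Target character: 'c'
Scan each position: s[5]='c'
Matches found at indices: 5
Total: 1


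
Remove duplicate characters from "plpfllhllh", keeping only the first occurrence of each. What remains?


Input: 'plpfllhllh'
Operation: keep first occurrence of each character
Scan: s[0]='p' new -> keep; s[1]='l' new -> keep; s[2]='p' seen -> skip; s[3]='f' new -> keep; s[4]='l' seen -> skip; s[5]='l' seen -> skip; s[6]='h' new -> keep; s[7]='l' seen -> skip; s[8]='l' seen -> skip; s[9]='h' seen -> skip
Result: plfh


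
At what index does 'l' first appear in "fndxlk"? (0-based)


Input string: 'fndxlk'
Target: 'l'
Scanning left to right: s[0]='f', s[1]='n', s[2]='d', s[3]='x', s[4]='l'
First match at index: 4


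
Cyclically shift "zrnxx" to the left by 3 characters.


Input: 'zrnxx', shift = 3
Operation: split at index 3 and swap parts
Front part s[0:3] = 'zrn'
Back part s[3:] = 'xx'
Rotated = back + front = 'xx' + 'zrn'
Result: xxzrn


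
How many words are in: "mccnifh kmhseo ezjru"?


Input string: 'mccnifh kmhseo ezjru'
Operation: split by spaces
Words found: 'mccnifh', 'kmhseo', 'ezjru'
Word count: 3


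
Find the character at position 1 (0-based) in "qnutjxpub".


Input string: 'qnutjxpub'
Operation: get character at index 1
Index mapping: s[0]='q', s[1]='n'
Result: 'n'


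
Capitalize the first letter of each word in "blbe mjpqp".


Input string: 'blbe mjpqp'
Operation: capitalize first letter of each word
Word transformations: 'blbe'->'Blbe', 'mjpqp'->'Mjpqp'
Result: Blbe Mjpqp


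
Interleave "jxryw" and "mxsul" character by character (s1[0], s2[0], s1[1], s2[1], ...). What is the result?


String 1: 'jxryw'
String 2: 'mxsul'
Operation: alternate characters
Pairs: 'j'+'m', 'x'+'x', 'r'+'s', 'y'+'u', 'w'+'l'
Result: jmxxrsyuwl


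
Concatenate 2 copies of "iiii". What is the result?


Input string: 'iiii'
Operation: repeat 2 times
Concatenation: 'iiii' + 'iiii'
Result: iiiiiiii


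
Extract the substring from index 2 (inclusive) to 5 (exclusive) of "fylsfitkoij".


Input string: 'fylsfitkoij'
Operation: slice [2:5]
Extract characters: s[2]='l', s[3]='s', s[4]='f'
Result: lsf


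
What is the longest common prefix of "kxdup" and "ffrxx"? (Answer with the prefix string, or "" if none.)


String 1: 'kxdup'
String 2: 'ffrxx'
Compare position by position:
pos 0: 'k' vs 'f' differ -> stop
Longest common prefix: "" (length 0)


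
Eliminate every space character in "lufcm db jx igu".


Input string: 'lufcm db jx igu'
Operation: remove all spaces
Words: 'lufcm', 'db', 'jx', 'igu'
Join without spaces: lufcmdbjxigu


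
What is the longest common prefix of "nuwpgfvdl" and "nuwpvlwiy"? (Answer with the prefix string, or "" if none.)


String 1: 'nuwpgfvdl'
String 2: 'nuwpvlwiy'
Compare position by position:
pos 0: 'n' vs 'n' match
pos 1: 'u' vs 'u' match
pos 2: 'w' vs 'w' match
pos 3: 'p' vs 'p' match
pos 4: 'g' vs 'v' differ -> stop
Longest common prefix: "nuwp" (length 4)


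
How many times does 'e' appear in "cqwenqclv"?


Input string: 'cqwenqclv'
Target character: 'e'
Scan each position: s[3]='e'
Matches found at indices: 3
Total: 1


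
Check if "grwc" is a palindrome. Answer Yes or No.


Input string: 'grwc'
Reversed: 'cwrg'
Compare pairs: s[0]='g' vs s[3]='c' (mismatch), s[1]='r' vs s[2]='w' (mismatch)
Palindrome: No


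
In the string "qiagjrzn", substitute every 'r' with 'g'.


Input string: 'qiagjrzn'
Operation: replace 'r' with 'g'
Positions of 'r': 5
After replacement: qiagjgzn


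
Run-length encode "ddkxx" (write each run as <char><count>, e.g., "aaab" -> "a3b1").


Input: 'ddkxx'
Operation: identify consecutive runs
Runs: 'dd' -> d2, 'k' -> k1, 'xx' -> x2
Encoded: d2k1x2


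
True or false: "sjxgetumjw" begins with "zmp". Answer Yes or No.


Input string: 'sjxgetumjw'
Prefix to check: 'zmp'
First 3 characters of input: 'sjx'
Match: False
Result: No


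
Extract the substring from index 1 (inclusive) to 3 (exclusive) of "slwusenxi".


Input string: 'slwusenxi'
Operation: slice [1:3]
Extract characters: s[1]='l', s[2]='w'
Result: lw


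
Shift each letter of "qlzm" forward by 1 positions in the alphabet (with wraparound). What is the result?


Input: 'qlzm', shift = 1
Operation: for each letter, (position + 1) mod 26
Mapping: 'q'(16+1=17)->'r', 'l'(11+1=12)->'m', 'z'(25+1=26, 26 mod 26=0)->'a', 'm'(12+1=13)->'n'
Result: rman


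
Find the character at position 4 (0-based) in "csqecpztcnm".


Input string: 'csqecpztcnm'
Operation: get character at index 4
Index mapping: s[0]='c', s[1]='s', s[2]='q', s[3]='e', s[4]='c'
Result: 'c'


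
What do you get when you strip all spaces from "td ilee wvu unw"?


Input string: 'td ilee wvu unw'
Operation: remove all spaces
Words: 'td', 'ilee', 'wvu', 'unw'
Join without spaces: tdileewvuunw


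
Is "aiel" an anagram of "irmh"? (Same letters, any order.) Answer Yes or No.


String 1: 'irmh' -> sorted: 'himr'
String 2: 'aiel' -> sorted: 'aeil'
Compare sorted forms: 'himr' != 'aeil'
Anagram: No


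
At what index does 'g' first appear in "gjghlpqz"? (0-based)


Input string: 'gjghlpqz'
Target: 'g'
Scanning left to right: s[0]='g'
First match at index: 0


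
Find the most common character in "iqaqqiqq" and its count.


Input: 'iqaqqiqq'
Operation: tally each character
Counts: 'a':1, 'i':2, 'q':5
Maximum: 'q' appears 5 times


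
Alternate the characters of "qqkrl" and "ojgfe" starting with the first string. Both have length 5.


String 1: 'qqkrl'
String 2: 'ojgfe'
Operation: alternate characters
Pairs: 'q'+'o', 'q'+'j', 'k'+'g', 'r'+'f', 'l'+'e'
Result: qoqjkgrfle


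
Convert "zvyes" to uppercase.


Input string: 'zvyes'
Operation: convert each letter to uppercase
Mapping: 'z'->'Z', 'v'->'V', 'y'->'Y', 'e'->'E', 's'->'S'
Result: ZVYES


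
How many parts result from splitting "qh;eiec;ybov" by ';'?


Input string: 'qh;eiec;ybov'
Delimiter: ';'
Split result: 'qh', 'eiec', 'ybov'
Number of parts: 3


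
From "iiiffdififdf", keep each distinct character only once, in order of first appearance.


Input: 'iiiffdififdf'
Operation: keep first occurrence of each character
Scan: s[0]='i' new -> keep; s[1]='i' seen -> skip; s[2]='i' seen -> skip; s[3]='f' new -> keep; s[4]='f' seen -> skip; s[5]='d' new -> keep; s[6]='i' seen -> skip; s[7]='f' seen -> skip; s[8]='i' seen -> skip; s[9]='f' seen -> skip; s[10]='d' seen -> skip; s[11]='f' seen -> skip
Result: ifd


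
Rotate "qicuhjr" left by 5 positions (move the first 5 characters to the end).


Input: 'qicuhjr', shift = 5
Operation: split at index 5 and swap parts
Front part s[0:5] = 'qicuh'
Back part s[5:] = 'jr'
Rotated = back + front = 'jr' + 'qicuh'
Result: jrqicuh


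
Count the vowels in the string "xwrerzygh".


Input string: 'xwrerzygh'
Operation: count vowels (a, e, i, o, u)
Scan: s[0]='x', s[1]='w', s[2]='r', s[3]='e' (vowel), s[4]='r', s[5]='z', s[6]='y', s[7]='g', s[8]='h'
Vowels found: 1
Result: 1


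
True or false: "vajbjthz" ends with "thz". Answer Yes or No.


Input string: 'vajbjthz'
Suffix to check: 'thz'
Last 3 characters of input: 'thz'
Match: True
Result: Yes


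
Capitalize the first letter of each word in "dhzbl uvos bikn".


Input string: 'dhzbl uvos bikn'
Operation: capitalize first letter of each word
Word transformations: 'dhzbl'->'Dhzbl', 'uvos'->'Uvos', 'bikn'->'Bikn'
Result: Dhzbl Uvos Bikn


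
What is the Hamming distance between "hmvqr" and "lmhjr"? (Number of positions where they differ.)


String 1: 'hmvqr'
String 2: 'lmhjr'
Compare each position: pos 0: 'h'!='l', pos 1: 'm'=='m', pos 2: 'v'!='h', pos 3: 'q'!='j', pos 4: 'r'=='r'
Differing positions: 3
Hamming distance: 3


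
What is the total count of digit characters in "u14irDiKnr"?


Input string: 'u14irDiKnr'
Operation: count digit characters (0-9)
Scan: 'u', '1'(digit), '4'(digit), 'i', 'r', 'D', 'i', 'K', 'n', 'r'
Digits found: 2
Result: 2


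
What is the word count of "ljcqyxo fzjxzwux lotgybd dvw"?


Input string: 'ljcqyxo fzjxzwux lotgybd dvw'
Operation: split by spaces
Words found: 'ljcqyxo', 'fzjxzwux', 'lotgybd', 'dvw'
Word count: 4


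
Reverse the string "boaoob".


Input string: 'boaoob'
Operation: reverse character order
Original order: 'b' -> 'o' -> 'a' -> 'o' -> 'o' -> 'b'
Reversed order: 'b' -> 'o' -> 'o' -> 'a' -> 'o' -> 'b'
Result: booaob


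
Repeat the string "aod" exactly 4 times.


Input string: 'aod'
Operation: repeat 4 times
Concatenation: 'aod' + 'aod' + 'aod' + 'aod'
Result: aodaodaodaod


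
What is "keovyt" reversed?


Input string: 'keovyt'
Operation: reverse character order
Original order: 'k' -> 'e' -> 'o' -> 'v' -> 'y' -> 't'
Reversed order: 't' -> 'y' -> 'v' -> 'o' -> 'e' -> 'k'
Result: tyvoek


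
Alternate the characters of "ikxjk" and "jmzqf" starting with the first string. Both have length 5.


String 1: 'ikxjk'
String 2: 'jmzqf'
Operation: alternate characters
Pairs: 'i'+'j', 'k'+'m', 'x'+'z', 'j'+'q', 'k'+'f'
Result: ijkmxzjqkf


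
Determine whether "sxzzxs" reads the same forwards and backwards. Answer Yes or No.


Input string: 'sxzzxs'
Reversed: 'sxzzxs'
Compare pairs: s[0]='s' vs s[5]='s' (match), s[1]='x' vs s[4]='x' (match), s[2]='z' vs s[3]='z' (match)
Palindrome: Yes


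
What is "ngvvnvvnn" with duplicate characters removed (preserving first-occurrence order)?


Input: 'ngvvnvvnn'
Operation: keep first occurrence of each character
Scan: s[0]='n' new -> keep; s[1]='g' new -> keep; s[2]='v' new -> keep; s[3]='v' seen -> skip; s[4]='n' seen -> skip; s[5]='v' seen -> skip; s[6]='v' seen -> skip; s[7]='n' seen -> skip; s[8]='n' seen -> skip
Result: ngv


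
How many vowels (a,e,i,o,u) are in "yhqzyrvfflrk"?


Input string: 'yhqzyrvfflrk'
Operation: count vowels (a, e, i, o, u)
Scan: s[0]='y', s[1]='h', s[2]='q', s[3]='z', s[4]='y', s[5]='r', s[6]='v', s[7]='f', s[8]='f', s[9]='l', s[10]='r', s[11]='k'
Vowels found: 0
Result: 0


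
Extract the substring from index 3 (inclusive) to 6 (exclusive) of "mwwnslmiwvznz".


Input string: 'mwwnslmiwvznz'
Operation: slice [3:6]
Extract characters: s[3]='n', s[4]='s', s[5]='l'
Result: nsl


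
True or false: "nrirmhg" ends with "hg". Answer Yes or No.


Input string: 'nrirmhg'
Suffix to check: 'hg'
Last 2 characters of input: 'hg'
Match: True
Result: Yes


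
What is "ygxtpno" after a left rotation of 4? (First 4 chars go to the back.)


Input: 'ygxtpno', shift = 4
Operation: split at index 4 and swap parts
Front part s[0:4] = 'ygxt'
Back part s[4:] = 'pno'
Rotated = back + front = 'pno' + 'ygxt'
Result: pnoygxt


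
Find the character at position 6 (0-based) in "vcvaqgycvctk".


Input string: 'vcvaqgycvctk'
Operation: get character at index 6
Index mapping: s[0]='v', s[1]='c', s[2]='v', s[3]='a', s[4]='q', s[5]='g', s[6]='y'
Result: 'y'


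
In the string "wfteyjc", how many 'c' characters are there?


Input string: 'wfteyjc'
Target character: 'c'
Scan each position: s[6]='c'
Matches found at indices: 6
Total: 1


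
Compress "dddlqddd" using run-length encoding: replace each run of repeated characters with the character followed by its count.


Input: 'dddlqddd'
Operation: identify consecutive runs
Runs: 'ddd' -> d3, 'l' -> l1, 'q' -> q1, 'ddd' -> d3
Encoded: d3l1q1d3


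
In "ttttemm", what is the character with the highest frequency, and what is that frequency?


Input: 'ttttemm'
Operation: tally each character
Counts: 'e':1, 'm':2, 't':4
Maximum: 't' appears 4 times


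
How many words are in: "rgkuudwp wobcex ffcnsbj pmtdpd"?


Input string: 'rgkuudwp wobcex ffcnsbj pmtdpd'
Operation: split by spaces
Words found: 'rgkuudwp', 'wobcex', 'ffcnsbj', 'pmtdpd'
Word count: 4


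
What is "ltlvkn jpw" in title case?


Input string: 'ltlvkn jpw'
Operation: capitalize first letter of each word
Word transformations: 'ltlvkn'->'Ltlvkn', 'jpw'->'Jpw'
Result: Ltlvkn Jpw


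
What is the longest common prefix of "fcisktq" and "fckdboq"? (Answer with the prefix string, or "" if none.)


String 1: 'fcisktq'
String 2: 'fckdboq'
Compare position by position:
pos 0: 'f' vs 'f' match
pos 1: 'c' vs 'c' match
pos 2: 'i' vs 'k' differ -> stop
Longest common prefix: "fc" (length 2)


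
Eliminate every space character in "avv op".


Input string: 'avv op'
Operation: remove all spaces
Words: 'avv', 'op'
Join without spaces: avvop


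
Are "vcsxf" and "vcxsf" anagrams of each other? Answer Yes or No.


String 1: 'vcsxf' -> sorted: 'cfsvx'
String 2: 'vcxsf' -> sorted: 'cfsvx'
Compare sorted forms: 'cfsvx' == 'cfsvx'
Anagram: Yes


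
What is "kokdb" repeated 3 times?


Input string: 'kokdb'
Operation: repeat 3 times
Concatenation: 'kokdb' + 'kokdb' + 'kokdb'
Result: kokdbkokdbkokdb


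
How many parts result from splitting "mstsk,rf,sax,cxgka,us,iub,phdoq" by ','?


Input string: 'mstsk,rf,sax,cxgka,us,iub,phdoq'
Delimiter: ','
Split result: 'mstsk', 'rf', 'sax', 'cxgka', 'us', 'iub', 'phdoq'
Number of parts: 7


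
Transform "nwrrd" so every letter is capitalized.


Input string: 'nwrrd'
Operation: convert each letter to uppercase
Mapping: 'n'->'N', 'w'->'W', 'r'->'R', 'r'->'R', 'd'->'D'
Result: NWRRD


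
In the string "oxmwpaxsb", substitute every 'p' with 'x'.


Input string: 'oxmwpaxsb'
Operation: replace 'p' with 'x'
Positions of 'p': 4
After replacement: oxmwxaxsb


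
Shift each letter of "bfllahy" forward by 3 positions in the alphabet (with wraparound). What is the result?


Input: 'bfllahy', shift = 3
Operation: for each letter, (position + 3) mod 26
Mapping: 'b'(1+3=4)->'e', 'f'(5+3=8)->'i', 'l'(11+3=14)->'o', 'l'(11+3=14)->'o', 'a'(0+3=3)->'d', 'h'(7+3=10)->'k', 'y'(24+3=27, 27 mod 26=1)->'b'
Result: eioodkb


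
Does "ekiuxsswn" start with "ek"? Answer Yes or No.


Input string: 'ekiuxsswn'
Prefix to check: 'ek'
First 2 characters of input: 'ek'
Match: True
Result: Yes


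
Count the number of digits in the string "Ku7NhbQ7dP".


Input string: 'Ku7NhbQ7dP'
Operation: count digit characters (0-9)
Scan: 'K', 'u', '7'(digit), 'N', 'h', 'b', 'Q', '7'(digit), 'd', 'P'
Digits found: 2
Result: 2


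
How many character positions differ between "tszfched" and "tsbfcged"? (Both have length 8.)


String 1: 'tszfched'
String 2: 'tsbfcged'
Compare each position: pos 0: 't'=='t', pos 1: 's'=='s', pos 2: 'z'!='b', pos 3: 'f'=='f', pos 4: 'c'=='c', pos 5: 'h'!='g', pos 6: 'e'=='e', pos 7: 'd'=='d'
Differing positions: 2
Hamming distance: 2


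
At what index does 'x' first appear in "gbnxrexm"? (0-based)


Input string: 'gbnxrexm'
Target: 'x'
Scanning left to right: s[0]='g', s[1]='b', s[2]='n', s[3]='x'
First match at index: 3


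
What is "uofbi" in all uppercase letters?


Input string: 'uofbi'
Operation: convert each letter to uppercase
Mapping: 'u'->'U', 'o'->'O', 'f'->'F', 'b'->'B', 'i'->'I'
Result: UOFBI


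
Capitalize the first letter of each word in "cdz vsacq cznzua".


Input string: 'cdz vsacq cznzua'
Operation: capitalize first letter of each word
Word transformations: 'cdz'->'Cdz', 'vsacq'->'Vsacq', 'cznzua'->'Cznzua'
Result: Cdz Vsacq Cznzua


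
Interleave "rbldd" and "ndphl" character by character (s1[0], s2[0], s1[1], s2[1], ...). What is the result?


String 1: 'rbldd'
String 2: 'ndphl'
Operation: alternate characters
Pairs: 'r'+'n', 'b'+'d', 'l'+'p', 'd'+'h', 'd'+'l'
Result: rnbdlpdhdl


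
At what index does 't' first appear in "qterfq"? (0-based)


Input string: 'qterfq'
Target: 't'
Scanning left to right: s[0]='q', s[1]='t'
First match at index: 1


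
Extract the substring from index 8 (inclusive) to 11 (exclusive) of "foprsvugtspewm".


Input string: 'foprsvugtspewm'
Operation: slice [8:11]
Extract characters: s[8]='t', s[9]='s', s[10]='p'
Result: tsp


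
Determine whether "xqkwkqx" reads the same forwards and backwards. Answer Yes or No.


Input string: 'xqkwkqx'
Reversed: 'xqkwkqx'
Compare pairs: s[0]='x' vs s[6]='x' (match), s[1]='q' vs s[5]='q' (match), s[2]='k' vs s[4]='k' (match)
Palindrome: Yes


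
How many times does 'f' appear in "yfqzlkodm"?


Input string: 'yfqzlkodm'
Target character: 'f'
Scan each position: s[1]='f'
Matches found at indices: 1
Total: 1


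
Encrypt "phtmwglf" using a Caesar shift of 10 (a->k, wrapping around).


Input: 'phtmwglf', shift = 10
Operation: for each letter, (position + 10) mod 26
Mapping: 'p'(15+10=25)->'z', 'h'(7+10=17)->'r', 't'(19+10=29, 29 mod 26=3)->'d', 'm'(12+10=22)->'w', 'w'(22+10=32, 32 mod 26=6)->'g', 'g'(6+10=16)->'q', 'l'(11+10=21)->'v', 'f'(5+10=15)->'p'
Result: zrdwgqvp


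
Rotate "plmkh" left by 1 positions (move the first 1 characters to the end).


Input: 'plmkh', shift = 1
Operation: split at index 1 and swap parts
Front part s[0:1] = 'p'
Back part s[1:] = 'lmkh'
Rotated = back + front = 'lmkh' + 'p'
Result: lmkhp


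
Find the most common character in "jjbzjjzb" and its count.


Input: 'jjbzjjzb'
Operation: tally each character
Counts: 'b':2, 'j':4, 'z':2
Maximum: 'j' appears 4 times


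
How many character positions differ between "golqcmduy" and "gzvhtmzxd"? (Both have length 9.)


String 1: 'golqcmduy'
String 2: 'gzvhtmzxd'
Compare each position: pos 0: 'g'=='g', pos 1: 'o'!='z', pos 2: 'l'!='v', pos 3: 'q'!='h', pos 4: 'c'!='t', pos 5: 'm'=='m', pos 6: 'd'!='z', pos 7: 'u'!='x', pos 8: 'y'!='d'
Differing positions: 7
Hamming distance: 7


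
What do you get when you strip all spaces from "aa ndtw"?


Input string: 'aa ndtw'
Operation: remove all spaces
Words: 'aa', 'ndtw'
Join without spaces: aandtw


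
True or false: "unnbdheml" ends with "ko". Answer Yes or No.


Input string: 'unnbdheml'
Suffix to check: 'ko'
Last 2 characters of input: 'ml'
Match: False
Result: No


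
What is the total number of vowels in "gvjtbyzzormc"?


Input string: 'gvjtbyzzormc'
Operation: count vowels (a, e, i, o, u)
Scan: s[0]='g', s[1]='v', s[2]='j', s[3]='t', s[4]='b', s[5]='y', s[6]='z', s[7]='z', s[8]='o' (vowel), s[9]='r', s[10]='m', s[11]='c'
Vowels found: 1
Result: 1


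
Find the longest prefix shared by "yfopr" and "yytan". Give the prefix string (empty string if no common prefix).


String 1: 'yfopr'
String 2: 'yytan'
Compare position by position:
pos 0: 'y' vs 'y' match
pos 1: 'f' vs 'y' differ -> stop
Longest common prefix: "y" (length 1)


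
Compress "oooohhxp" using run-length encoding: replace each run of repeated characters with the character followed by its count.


Input: 'oooohhxp'
Operation: identify consecutive runs
Runs: 'oooo' -> o4, 'hh' -> h2, 'x' -> x1, 'p' -> p1
Encoded: o4h2x1p1


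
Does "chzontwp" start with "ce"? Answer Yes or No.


Input string: 'chzontwp'
Prefix to check: 'ce'
First 2 characters of input: 'ch'
Match: False
Result: No


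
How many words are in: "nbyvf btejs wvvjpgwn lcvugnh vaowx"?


Input string: 'nbyvf btejs wvvjpgwn lcvugnh vaowx'
Operation: split by spaces
Words found: 'nbyvf', 'btejs', 'wvvjpgwn', 'lcvugnh', 'vaowx'
Word count: 5


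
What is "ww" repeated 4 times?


Input string: 'ww'
Operation: repeat 4 times
Concatenation: 'ww' + 'ww' + 'ww' + 'ww'
Result: wwwwwwww


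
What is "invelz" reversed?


Input string: 'invelz'
Operation: reverse character order
Original order: 'i' -> 'n' -> 'v' -> 'e' -> 'l' -> 'z'
Reversed order: 'z' -> 'l' -> 'e' -> 'v' -> 'n' -> 'i'
Result: zlevni


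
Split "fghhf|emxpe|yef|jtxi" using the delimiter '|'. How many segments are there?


Input string: 'fghhf|emxpe|yef|jtxi'
Delimiter: '|'
Split result: 'fghhf', 'emxpe', 'yef', 'jtxi'
Number of parts: 4


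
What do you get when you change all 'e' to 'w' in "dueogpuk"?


Input string: 'dueogpuk'
Operation: replace 'e' with 'w'
Positions of 'e': 2
After replacement: duwogpuk


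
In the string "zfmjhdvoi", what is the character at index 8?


Input string: 'zfmjhdvoi'
Operation: get character at index 8
Index mapping: s[0]='z', s[1]='f', s[2]='m', s[3]='j', s[4]='h', s[5]='d', s[6]='v', s[7]='o', s[8]='i'
Result: 'i'


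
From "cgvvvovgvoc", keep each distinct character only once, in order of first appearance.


Input: 'cgvvvovgvoc'
Operation: keep first occurrence of each character
Scan: s[0]='c' new -> keep; s[1]='g' new -> keep; s[2]='v' new -> keep; s[3]='v' seen -> skip; s[4]='v' seen -> skip; s[5]='o' new -> keep; s[6]='v' seen -> skip; s[7]='g' seen -> skip; s[8]='v' seen -> skip; s[9]='o' seen -> skip; s[10]='c' seen -> skip
Result: cgvo


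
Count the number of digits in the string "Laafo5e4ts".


Input string: 'Laafo5e4ts'
Operation: count digit characters (0-9)
Scan: 'L', 'a', 'a', 'f', 'o', '5'(digit), 'e', '4'(digit), 't', 's'
Digits found: 2
Result: 2


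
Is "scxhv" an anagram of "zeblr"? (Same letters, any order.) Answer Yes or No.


String 1: 'zeblr' -> sorted: 'belrz'
String 2: 'scxhv' -> sorted: 'chsvx'
Compare sorted forms: 'belrz' != 'chsvx'
Anagram: No


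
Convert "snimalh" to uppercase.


Input string: 'snimalh'
Operation: convert each letter to uppercase
Mapping: 's'->'S', 'n'->'N', 'i'->'I', 'm'->'M', 'a'->'A', 'l'->'L', 'h'->'H'
Result: SNIMALH


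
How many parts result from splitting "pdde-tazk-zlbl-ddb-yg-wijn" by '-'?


Input string: 'pdde-tazk-zlbl-ddb-yg-wijn'
Delimiter: '-'
Split result: 'pdde', 'tazk', 'zlbl', 'ddb', 'yg', 'wijn'
Number of parts: 6


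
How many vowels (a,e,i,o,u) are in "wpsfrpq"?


Input string: 'wpsfrpq'
Operation: count vowels (a, e, i, o, u)
Scan: s[0]='w', s[1]='p', s[2]='s', s[3]='f', s[4]='r', s[5]='p', s[6]='q'
Vowels found: 0
Result: 0


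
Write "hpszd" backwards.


Input string: 'hpszd'
Operation: reverse character order
Original order: 'h' -> 'p' -> 's' -> 'z' -> 'd'
Reversed order: 'd' -> 'z' -> 's' -> 'p' -> 'h'
Result: dzsph


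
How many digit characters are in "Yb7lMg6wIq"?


Input string: 'Yb7lMg6wIq'
Operation: count digit characters (0-9)
Scan: 'Y', 'b', '7'(digit), 'l', 'M', 'g', '6'(digit), 'w', 'I', 'q'
Digits found: 2
Result: 2


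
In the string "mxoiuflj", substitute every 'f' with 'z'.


Input string: 'mxoiuflj'
Operation: replace 'f' with 'z'
Positions of 'f': 5
After replacement: mxoiuzlj


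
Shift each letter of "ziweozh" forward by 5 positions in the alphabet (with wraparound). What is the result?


Input: 'ziweozh', shift = 5
Operation: for each letter, (position + 5) mod 26
Mapping: 'z'(25+5=30, 30 mod 26=4)->'e', 'i'(8+5=13)->'n', 'w'(22+5=27, 27 mod 26=1)->'b', 'e'(4+5=9)->'j', 'o'(14+5=19)->'t', 'z'(25+5=30, 30 mod 26=4)->'e', 'h'(7+5=12)->'m'
Result: enbjtem


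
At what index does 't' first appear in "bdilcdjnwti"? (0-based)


Input string: 'bdilcdjnwti'
Target: 't'
Scanning left to right: s[0]='b', s[1]='d', s[2]='i', s[3]='l', s[4]='c', s[5]='d', s[6]='j', s[7]='n', s[8]='w', s[9]='t'
First match at index: 9


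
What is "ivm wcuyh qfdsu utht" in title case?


Input string: 'ivm wcuyh qfdsu utht'
Operation: capitalize first letter of each word
Word transformations: 'ivm'->'Ivm', 'wcuyh'->'Wcuyh', 'qfdsu'->'Qfdsu', 'utht'->'Utht'
Result: Ivm Wcuyh Qfdsu Utht


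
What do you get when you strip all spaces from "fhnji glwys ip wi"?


Input string: 'fhnji glwys ip wi'
Operation: remove all spaces
Words: 'fhnji', 'glwys', 'ip', 'wi'
Join without spaces: fhnjiglwysipwi


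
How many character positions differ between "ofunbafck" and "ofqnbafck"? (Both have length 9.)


String 1: 'ofunbafck'
String 2: 'ofqnbafck'
Compare each position: pos 0: 'o'=='o', pos 1: 'f'=='f', pos 2: 'u'!='q', pos 3: 'n'=='n', pos 4: 'b'=='b', pos 5: 'a'=='a', pos 6: 'f'=='f', pos 7: 'c'=='c', pos 8: 'k'=='k'
Differing positions: 1
Hamming distance: 1


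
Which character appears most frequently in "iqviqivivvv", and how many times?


Input: 'iqviqivivvv'
Operation: tally each character
Counts: 'i':4, 'q':2, 'v':5
Maximum: 'v' appears 5 times


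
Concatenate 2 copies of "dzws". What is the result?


Input string: 'dzws'
Operation: repeat 2 times
Concatenation: 'dzws' + 'dzws'
Result: dzwsdzws


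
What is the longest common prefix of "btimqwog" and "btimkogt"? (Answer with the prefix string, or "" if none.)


String 1: 'btimqwog'
String 2: 'btimkogt'
Compare position by position:
pos 0: 'b' vs 'b' match
pos 1: 't' vs 't' match
pos 2: 'i' vs 'i' match
pos 3: 'm' vs 'm' match
pos 4: 'q' vs 'k' differ -> stop
Longest common prefix: "btim" (length 4)


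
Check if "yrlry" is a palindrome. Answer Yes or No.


Input string: 'yrlry'
Reversed: 'yrlry'
Compare pairs: s[0]='y' vs s[4]='y' (match), s[1]='r' vs s[3]='r' (match)
Palindrome: Yes


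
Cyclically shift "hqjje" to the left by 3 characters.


Input: 'hqjje', shift = 3
Operation: split at index 3 and swap parts
Front part s[0:3] = 'hqj'
Back part s[3:] = 'je'
Rotated = back + front = 'je' + 'hqj'
Result: jehqj
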